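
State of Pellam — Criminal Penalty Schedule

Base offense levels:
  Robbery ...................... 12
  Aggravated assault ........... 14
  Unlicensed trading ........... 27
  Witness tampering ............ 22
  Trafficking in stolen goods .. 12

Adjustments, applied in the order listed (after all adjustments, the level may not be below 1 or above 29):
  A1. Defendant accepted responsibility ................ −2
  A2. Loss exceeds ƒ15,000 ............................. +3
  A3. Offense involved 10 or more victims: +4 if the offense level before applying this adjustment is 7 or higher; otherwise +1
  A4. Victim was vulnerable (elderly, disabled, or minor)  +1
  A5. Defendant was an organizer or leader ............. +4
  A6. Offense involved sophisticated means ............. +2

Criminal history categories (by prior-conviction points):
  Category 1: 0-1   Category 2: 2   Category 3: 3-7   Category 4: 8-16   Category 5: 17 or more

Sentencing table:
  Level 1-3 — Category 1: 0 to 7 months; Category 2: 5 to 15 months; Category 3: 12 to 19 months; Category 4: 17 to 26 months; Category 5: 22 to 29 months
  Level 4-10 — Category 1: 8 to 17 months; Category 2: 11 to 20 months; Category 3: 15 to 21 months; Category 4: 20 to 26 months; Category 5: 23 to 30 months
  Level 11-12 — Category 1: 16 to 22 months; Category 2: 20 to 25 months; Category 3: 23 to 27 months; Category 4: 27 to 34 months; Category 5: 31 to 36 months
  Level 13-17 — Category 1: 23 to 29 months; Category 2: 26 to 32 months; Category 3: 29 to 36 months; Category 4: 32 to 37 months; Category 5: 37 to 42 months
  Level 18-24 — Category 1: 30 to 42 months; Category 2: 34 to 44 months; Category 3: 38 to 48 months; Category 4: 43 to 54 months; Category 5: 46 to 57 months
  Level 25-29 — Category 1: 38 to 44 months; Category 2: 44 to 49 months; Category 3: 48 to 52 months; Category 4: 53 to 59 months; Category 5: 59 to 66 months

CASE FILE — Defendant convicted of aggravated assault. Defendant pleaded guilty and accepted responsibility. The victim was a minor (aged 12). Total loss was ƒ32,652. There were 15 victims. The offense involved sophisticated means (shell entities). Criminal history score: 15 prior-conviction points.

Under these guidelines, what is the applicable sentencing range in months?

43-54 months

Base offense level for aggravated assault: 14.
A1 applies: 14 − 2 = 12.
A2 applies: 12 + 3 = 15.
A3 applies (level before this adjustment is 15 ≥ 7, so +4): 15 + 4 = 19.
A4 applies: 19 + 1 = 20.
A6 applies: 20 + 2 = 22.
Final offense level: 22.
Criminal history: 15 prior points → Category 4 (8-16).
Level 22 falls in the 18-24 band.
Grid: Level 18-24 × Category 4 = 43-54 months.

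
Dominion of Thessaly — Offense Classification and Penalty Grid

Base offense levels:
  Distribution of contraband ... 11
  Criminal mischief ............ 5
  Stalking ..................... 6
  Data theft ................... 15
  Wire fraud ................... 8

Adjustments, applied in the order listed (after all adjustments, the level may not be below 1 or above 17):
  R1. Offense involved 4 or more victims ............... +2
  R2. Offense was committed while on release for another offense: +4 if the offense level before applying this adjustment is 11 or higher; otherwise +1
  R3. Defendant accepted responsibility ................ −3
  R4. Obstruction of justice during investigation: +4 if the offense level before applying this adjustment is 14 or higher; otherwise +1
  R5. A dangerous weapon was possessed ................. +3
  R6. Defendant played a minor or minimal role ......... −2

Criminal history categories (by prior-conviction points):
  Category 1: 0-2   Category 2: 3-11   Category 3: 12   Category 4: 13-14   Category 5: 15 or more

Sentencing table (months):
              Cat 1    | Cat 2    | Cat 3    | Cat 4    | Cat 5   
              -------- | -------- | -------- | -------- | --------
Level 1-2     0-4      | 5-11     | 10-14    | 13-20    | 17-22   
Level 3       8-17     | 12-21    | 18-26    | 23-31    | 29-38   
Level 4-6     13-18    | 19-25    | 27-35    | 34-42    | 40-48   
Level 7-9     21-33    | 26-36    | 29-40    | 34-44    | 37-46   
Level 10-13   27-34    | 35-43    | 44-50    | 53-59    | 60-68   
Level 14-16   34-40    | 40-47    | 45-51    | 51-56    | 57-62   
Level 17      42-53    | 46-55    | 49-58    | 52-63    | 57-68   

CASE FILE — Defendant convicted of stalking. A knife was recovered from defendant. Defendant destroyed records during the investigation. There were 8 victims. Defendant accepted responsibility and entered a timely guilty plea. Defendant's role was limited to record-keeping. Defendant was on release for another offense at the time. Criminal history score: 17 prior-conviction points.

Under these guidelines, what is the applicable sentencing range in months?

Base offense level for stalking: 6.
R1 applies: 6 + 2 = 8.
R2 applies (level before this adjustment is 8 < 11, so +1): 8 + 1 = 9.
R3 applies: 9 − 3 = 6.
R4 applies (level before this adjustment is 6 < 14, so +1): 6 + 1 = 7.
R5 applies: 7 + 3 = 10.
R6 applies: 10 − 2 = 8.
Final offense level: 8.
Criminal history: 17 prior points → Category 5 (15+).
Level 8 falls in the 7-9 band.
Grid: Level 7-9 × Category 5 = 37-46 months.

37-46 months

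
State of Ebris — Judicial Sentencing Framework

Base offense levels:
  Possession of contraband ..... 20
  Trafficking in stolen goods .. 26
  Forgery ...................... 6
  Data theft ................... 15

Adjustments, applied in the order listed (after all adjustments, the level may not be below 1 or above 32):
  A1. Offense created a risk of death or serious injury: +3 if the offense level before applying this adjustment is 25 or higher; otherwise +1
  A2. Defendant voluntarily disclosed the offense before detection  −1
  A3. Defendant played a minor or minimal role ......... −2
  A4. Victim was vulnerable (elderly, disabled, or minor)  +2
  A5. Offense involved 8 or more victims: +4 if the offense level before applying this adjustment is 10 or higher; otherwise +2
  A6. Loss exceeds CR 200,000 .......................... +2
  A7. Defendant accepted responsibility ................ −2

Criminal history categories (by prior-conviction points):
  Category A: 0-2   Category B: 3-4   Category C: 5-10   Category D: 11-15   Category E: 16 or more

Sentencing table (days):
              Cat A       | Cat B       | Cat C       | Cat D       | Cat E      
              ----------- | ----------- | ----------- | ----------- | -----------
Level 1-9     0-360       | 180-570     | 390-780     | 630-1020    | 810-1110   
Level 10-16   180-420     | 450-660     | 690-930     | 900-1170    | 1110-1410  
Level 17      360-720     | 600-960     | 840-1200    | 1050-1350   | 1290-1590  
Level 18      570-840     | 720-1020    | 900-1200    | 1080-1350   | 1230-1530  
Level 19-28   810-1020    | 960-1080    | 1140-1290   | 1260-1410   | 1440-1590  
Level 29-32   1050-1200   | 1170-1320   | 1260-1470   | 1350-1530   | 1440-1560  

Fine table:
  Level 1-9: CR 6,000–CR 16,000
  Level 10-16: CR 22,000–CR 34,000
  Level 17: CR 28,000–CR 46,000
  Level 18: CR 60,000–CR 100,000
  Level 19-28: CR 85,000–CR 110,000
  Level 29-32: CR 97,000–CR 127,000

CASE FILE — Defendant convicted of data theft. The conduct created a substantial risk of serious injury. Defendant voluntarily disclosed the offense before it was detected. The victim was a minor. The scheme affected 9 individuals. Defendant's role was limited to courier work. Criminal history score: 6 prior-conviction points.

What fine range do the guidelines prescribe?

CR 85,000–CR 110,000

Base offense level for data theft: 15.
A1 applies (level before this adjustment is 15 < 25, so +1): 15 + 1 = 16.
A2 applies: 16 − 1 = 15.
A3 applies: 15 − 2 = 13.
A4 applies: 13 + 2 = 15.
A5 applies (level before this adjustment is 15 ≥ 10, so +4): 15 + 4 = 19.
Final offense level: 19.
Level 19 falls in the 19-28 band.
Fine table: Level 19-28 → CR 85,000–CR 110,000.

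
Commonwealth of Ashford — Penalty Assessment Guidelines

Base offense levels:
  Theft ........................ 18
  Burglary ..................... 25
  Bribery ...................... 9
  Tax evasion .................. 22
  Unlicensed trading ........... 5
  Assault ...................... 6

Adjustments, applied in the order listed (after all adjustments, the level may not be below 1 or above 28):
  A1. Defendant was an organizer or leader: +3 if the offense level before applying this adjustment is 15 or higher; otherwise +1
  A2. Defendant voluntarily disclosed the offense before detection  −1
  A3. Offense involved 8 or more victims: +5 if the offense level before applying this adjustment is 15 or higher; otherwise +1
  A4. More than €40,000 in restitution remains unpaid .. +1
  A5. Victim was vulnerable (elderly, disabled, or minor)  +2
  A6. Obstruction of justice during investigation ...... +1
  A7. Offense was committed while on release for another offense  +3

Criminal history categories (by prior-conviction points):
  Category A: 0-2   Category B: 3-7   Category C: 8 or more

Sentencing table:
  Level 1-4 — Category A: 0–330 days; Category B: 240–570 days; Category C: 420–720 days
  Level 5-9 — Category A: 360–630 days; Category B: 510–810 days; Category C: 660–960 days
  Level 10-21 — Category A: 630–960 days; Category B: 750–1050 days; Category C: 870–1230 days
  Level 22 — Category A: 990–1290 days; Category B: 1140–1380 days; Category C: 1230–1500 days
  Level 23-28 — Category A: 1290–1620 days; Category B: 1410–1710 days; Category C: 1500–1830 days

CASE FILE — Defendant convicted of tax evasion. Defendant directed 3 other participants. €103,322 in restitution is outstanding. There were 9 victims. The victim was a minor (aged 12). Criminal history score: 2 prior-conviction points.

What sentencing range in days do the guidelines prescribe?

Base offense level for tax evasion: 22.
A1 applies (level before this adjustment is 22 ≥ 15, so +3): 22 + 3 = 25.
A2 does not apply.
A3 applies (level before this adjustment is 25 ≥ 15, so +5): 25 + 5 = 30.
A4 applies: 30 + 1 = 31.
A5 applies: 31 + 2 = 33.
A7 does not apply.
Level 33 exceeds the maximum of 28; capped at 28.
Final offense level: 28.
Criminal history: 2 prior points → Category A (0-2).
Level 28 falls in the 23-28 band.
Grid: Level 23-28 × Category A = 1290-1620 days.

1290-1620 days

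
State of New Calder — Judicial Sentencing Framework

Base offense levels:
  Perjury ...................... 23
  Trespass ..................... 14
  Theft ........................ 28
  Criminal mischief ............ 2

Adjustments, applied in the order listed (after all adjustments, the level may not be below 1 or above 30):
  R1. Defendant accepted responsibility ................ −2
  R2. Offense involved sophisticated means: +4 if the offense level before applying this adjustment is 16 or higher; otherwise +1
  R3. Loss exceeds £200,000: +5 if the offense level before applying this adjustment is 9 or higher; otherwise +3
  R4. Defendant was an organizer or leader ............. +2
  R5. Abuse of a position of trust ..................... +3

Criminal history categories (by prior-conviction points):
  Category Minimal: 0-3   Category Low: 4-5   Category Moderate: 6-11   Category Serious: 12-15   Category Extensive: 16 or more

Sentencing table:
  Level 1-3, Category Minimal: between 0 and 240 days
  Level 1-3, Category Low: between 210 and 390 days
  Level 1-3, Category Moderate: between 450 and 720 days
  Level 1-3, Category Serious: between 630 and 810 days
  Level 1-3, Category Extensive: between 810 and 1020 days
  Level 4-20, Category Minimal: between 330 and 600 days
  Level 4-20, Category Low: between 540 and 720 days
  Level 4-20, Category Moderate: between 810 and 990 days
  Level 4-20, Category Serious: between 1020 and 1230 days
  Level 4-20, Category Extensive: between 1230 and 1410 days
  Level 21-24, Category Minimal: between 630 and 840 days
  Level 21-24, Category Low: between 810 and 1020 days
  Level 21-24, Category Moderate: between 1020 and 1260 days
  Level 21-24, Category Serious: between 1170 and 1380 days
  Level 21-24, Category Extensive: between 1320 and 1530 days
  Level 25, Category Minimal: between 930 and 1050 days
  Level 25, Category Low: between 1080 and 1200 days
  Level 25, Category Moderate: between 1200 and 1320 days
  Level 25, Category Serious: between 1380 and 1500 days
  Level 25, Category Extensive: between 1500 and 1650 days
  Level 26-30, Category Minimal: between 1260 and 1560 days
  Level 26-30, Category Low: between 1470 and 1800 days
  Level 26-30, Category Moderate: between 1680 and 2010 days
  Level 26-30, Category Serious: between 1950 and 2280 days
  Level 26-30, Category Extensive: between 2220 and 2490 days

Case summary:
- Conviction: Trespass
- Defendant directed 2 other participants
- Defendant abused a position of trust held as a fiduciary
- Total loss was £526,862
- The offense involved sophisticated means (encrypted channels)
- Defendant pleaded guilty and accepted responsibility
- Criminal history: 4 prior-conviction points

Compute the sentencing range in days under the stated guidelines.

810-1020 days

Base offense level for trespass: 14.
R1 applies: 14 − 2 = 12.
R2 applies (level before this adjustment is 12 < 16, so +1): 12 + 1 = 13.
R3 applies (level before this adjustment is 13 ≥ 9, so +5): 13 + 5 = 18.
R4 applies: 18 + 2 = 20.
R5 applies: 20 + 3 = 23.
Final offense level: 23.
Criminal history: 4 prior points → Category Low (4-5).
Level 23 falls in the 21-24 band.
Grid: Level 21-24 × Category Low = 810-1020 days.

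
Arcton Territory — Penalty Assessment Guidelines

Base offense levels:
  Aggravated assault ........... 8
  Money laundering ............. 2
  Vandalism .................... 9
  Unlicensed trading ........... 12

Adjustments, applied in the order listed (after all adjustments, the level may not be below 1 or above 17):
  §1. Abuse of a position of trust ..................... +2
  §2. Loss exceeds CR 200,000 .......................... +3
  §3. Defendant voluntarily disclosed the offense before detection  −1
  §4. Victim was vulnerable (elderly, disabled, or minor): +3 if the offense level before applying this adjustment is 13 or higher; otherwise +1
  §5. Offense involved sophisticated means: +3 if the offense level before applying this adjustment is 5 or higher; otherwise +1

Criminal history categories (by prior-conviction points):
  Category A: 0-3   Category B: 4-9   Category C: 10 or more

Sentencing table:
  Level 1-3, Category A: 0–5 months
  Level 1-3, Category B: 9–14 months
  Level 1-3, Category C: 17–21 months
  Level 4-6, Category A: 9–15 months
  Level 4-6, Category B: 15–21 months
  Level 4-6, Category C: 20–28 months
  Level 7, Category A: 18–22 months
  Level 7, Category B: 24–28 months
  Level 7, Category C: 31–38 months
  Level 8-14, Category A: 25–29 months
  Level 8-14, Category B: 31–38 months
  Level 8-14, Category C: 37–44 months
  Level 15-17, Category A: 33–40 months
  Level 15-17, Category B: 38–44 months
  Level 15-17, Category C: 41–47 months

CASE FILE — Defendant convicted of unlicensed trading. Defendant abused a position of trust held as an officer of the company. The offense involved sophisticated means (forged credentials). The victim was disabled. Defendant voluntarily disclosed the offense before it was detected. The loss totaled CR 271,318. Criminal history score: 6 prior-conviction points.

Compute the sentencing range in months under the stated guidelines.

38-44 months

Base offense level for unlicensed trading: 12.
§1 applies: 12 + 2 = 14.
§2 applies: 14 + 3 = 17.
§3 applies: 17 − 1 = 16.
§4 applies (level before this adjustment is 16 ≥ 13, so +3): 16 + 3 = 19.
§5 applies (level before this adjustment is 19 ≥ 5, so +3): 19 + 3 = 22.
Level 22 exceeds the maximum of 17; capped at 17.
Final offense level: 17.
Criminal history: 6 prior points → Category B (4-9).
Level 17 falls in the 15-17 band.
Grid: Level 15-17 × Category B = 38-44 months.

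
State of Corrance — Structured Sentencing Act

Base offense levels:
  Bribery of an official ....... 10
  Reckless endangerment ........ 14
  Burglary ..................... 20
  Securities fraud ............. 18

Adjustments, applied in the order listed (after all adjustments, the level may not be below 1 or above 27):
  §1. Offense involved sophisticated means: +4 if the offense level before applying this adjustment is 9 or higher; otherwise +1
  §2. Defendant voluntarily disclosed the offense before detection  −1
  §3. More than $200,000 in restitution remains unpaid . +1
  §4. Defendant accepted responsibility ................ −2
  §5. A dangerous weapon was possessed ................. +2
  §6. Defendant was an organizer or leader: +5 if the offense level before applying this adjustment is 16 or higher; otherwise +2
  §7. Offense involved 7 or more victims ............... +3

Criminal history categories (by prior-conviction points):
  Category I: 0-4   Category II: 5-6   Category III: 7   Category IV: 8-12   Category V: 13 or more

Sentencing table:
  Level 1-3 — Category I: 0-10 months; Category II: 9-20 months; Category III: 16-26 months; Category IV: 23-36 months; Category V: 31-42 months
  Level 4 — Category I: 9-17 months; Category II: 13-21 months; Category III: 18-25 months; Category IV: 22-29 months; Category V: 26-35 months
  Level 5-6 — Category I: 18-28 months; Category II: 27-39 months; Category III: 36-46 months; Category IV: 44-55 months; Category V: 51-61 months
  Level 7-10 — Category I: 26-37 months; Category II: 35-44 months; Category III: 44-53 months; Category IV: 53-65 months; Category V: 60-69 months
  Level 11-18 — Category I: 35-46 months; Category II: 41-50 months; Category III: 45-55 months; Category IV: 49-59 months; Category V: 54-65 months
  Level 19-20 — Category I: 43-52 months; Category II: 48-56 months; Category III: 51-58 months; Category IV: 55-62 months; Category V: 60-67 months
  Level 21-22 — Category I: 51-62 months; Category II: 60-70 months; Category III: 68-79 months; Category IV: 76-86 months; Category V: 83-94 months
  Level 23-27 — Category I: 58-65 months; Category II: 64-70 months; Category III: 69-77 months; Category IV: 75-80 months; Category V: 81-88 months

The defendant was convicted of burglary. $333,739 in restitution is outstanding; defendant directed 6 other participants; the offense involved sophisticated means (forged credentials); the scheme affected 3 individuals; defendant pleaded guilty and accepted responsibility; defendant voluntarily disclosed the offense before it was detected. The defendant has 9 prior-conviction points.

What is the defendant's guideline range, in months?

75-80 months

Base offense level for burglary: 20.
§1 applies (level before this adjustment is 20 ≥ 9, so +4): 20 + 4 = 24.
§2 applies: 24 − 1 = 23.
§3 applies: 23 + 1 = 24.
§4 applies: 24 − 2 = 22.
§5 does not apply.
§6 applies (level before this adjustment is 22 ≥ 16, so +5): 22 + 5 = 27.
§7 does not apply.
Final offense level: 27.
Criminal history: 9 prior points → Category IV (8-12).
Level 27 falls in the 23-27 band.
Grid: Level 23-27 × Category IV = 75-80 months.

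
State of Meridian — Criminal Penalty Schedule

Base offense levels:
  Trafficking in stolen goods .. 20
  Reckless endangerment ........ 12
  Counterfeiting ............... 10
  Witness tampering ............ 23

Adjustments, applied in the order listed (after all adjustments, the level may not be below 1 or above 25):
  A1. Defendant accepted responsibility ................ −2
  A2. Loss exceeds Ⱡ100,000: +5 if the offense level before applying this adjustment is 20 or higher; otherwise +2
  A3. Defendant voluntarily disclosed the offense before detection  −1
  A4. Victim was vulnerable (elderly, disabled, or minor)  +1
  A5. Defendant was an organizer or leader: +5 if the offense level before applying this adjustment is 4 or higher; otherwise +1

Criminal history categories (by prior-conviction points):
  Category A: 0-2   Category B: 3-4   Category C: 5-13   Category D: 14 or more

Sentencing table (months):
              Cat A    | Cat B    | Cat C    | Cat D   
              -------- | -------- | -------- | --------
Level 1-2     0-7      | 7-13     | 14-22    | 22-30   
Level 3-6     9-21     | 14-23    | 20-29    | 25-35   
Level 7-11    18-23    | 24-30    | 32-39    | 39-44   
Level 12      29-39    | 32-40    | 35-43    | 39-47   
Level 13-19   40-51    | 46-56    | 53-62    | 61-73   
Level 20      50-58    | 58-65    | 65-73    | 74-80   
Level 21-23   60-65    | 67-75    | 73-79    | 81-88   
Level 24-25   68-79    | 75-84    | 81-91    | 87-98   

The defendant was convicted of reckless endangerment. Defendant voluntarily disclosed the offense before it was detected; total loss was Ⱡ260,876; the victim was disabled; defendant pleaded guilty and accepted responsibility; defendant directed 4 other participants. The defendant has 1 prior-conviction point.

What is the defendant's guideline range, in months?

Base offense level for reckless endangerment: 12.
A1 applies: 12 − 2 = 10.
A2 applies (level before this adjustment is 10 < 20, so +2): 10 + 2 = 12.
A3 applies: 12 − 1 = 11.
A4 applies: 11 + 1 = 12.
A5 applies (level before this adjustment is 12 ≥ 4, so +5): 12 + 5 = 17.
Final offense level: 17.
Criminal history: 1 prior point → Category A (0-2).
Level 17 falls in the 13-19 band.
Grid: Level 13-19 × Category A = 40-51 months.

40-51 months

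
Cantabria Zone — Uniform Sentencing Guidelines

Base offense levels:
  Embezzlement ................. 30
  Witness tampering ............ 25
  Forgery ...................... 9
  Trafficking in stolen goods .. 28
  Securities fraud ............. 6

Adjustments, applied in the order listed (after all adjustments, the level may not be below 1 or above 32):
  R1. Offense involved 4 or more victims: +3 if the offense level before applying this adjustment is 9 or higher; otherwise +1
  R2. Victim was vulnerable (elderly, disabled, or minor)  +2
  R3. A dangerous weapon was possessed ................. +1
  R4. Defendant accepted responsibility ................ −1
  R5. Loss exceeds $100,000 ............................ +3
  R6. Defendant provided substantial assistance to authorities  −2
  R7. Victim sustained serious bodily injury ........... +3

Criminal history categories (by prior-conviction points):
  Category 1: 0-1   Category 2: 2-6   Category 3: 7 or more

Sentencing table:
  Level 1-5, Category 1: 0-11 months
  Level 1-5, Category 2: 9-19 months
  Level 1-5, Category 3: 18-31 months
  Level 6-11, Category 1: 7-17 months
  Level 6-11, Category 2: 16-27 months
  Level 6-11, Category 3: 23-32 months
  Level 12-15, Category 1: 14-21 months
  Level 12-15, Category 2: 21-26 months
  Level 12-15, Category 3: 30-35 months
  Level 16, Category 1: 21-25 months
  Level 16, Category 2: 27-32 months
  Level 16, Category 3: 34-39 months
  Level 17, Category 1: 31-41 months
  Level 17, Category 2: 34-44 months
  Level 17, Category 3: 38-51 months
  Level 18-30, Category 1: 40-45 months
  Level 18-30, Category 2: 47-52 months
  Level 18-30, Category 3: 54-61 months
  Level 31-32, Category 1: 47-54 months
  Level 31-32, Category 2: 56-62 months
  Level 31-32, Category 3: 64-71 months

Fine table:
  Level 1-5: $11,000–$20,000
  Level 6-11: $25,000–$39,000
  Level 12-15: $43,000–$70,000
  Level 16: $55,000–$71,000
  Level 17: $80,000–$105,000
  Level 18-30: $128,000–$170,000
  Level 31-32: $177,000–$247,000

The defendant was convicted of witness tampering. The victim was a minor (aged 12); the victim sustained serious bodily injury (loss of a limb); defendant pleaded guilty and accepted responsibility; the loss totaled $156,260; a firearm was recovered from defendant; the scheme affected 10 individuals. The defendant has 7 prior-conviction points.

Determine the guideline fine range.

Base offense level for witness tampering: 25.
R1 applies (level before this adjustment is 25 ≥ 9, so +3): 25 + 3 = 28.
R2 applies: 28 + 2 = 30.
R3 applies: 30 + 1 = 31.
R4 applies: 31 − 1 = 30.
R5 applies: 30 + 3 = 33.
R7 applies: 33 + 3 = 36.
Level 36 exceeds the maximum of 32; capped at 32.
Final offense level: 32.
Level 32 falls in the 31-32 band.
Fine table: Level 31-32 → $177,000–$247,000.

$177,000–$247,000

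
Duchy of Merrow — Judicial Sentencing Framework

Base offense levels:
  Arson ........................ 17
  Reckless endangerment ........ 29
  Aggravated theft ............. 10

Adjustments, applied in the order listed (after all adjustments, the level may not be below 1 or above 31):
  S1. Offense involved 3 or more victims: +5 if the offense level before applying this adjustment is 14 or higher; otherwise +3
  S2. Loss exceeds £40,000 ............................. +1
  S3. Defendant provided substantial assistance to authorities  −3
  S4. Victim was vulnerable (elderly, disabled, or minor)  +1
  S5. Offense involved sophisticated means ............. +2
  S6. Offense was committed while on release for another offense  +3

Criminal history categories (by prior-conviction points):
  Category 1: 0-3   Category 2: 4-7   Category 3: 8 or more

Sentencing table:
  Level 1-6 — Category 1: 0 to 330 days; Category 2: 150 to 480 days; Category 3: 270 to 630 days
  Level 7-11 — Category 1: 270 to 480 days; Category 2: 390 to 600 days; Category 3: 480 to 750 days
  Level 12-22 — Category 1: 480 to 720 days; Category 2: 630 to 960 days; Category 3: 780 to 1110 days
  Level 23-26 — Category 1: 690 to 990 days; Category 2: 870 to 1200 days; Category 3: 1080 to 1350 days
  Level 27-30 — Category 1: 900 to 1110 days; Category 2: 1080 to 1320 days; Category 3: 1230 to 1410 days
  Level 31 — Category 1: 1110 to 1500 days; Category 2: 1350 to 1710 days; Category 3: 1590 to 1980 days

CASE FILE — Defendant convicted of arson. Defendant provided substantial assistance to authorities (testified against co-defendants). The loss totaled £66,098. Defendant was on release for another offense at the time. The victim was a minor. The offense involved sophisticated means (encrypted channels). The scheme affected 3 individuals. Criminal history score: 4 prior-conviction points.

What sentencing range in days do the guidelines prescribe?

Base offense level for arson: 17.
S1 applies (level before this adjustment is 17 ≥ 14, so +5): 17 + 5 = 22.
S2 applies: 22 + 1 = 23.
S3 applies: 23 − 3 = 20.
S4 applies: 20 + 1 = 21.
S5 applies: 21 + 2 = 23.
S6 applies: 23 + 3 = 26.
Final offense level: 26.
Criminal history: 4 prior points → Category 2 (4-7).
Level 26 falls in the 23-26 band.
Grid: Level 23-26 × Category 2 = 870-1200 days.

870-1200 days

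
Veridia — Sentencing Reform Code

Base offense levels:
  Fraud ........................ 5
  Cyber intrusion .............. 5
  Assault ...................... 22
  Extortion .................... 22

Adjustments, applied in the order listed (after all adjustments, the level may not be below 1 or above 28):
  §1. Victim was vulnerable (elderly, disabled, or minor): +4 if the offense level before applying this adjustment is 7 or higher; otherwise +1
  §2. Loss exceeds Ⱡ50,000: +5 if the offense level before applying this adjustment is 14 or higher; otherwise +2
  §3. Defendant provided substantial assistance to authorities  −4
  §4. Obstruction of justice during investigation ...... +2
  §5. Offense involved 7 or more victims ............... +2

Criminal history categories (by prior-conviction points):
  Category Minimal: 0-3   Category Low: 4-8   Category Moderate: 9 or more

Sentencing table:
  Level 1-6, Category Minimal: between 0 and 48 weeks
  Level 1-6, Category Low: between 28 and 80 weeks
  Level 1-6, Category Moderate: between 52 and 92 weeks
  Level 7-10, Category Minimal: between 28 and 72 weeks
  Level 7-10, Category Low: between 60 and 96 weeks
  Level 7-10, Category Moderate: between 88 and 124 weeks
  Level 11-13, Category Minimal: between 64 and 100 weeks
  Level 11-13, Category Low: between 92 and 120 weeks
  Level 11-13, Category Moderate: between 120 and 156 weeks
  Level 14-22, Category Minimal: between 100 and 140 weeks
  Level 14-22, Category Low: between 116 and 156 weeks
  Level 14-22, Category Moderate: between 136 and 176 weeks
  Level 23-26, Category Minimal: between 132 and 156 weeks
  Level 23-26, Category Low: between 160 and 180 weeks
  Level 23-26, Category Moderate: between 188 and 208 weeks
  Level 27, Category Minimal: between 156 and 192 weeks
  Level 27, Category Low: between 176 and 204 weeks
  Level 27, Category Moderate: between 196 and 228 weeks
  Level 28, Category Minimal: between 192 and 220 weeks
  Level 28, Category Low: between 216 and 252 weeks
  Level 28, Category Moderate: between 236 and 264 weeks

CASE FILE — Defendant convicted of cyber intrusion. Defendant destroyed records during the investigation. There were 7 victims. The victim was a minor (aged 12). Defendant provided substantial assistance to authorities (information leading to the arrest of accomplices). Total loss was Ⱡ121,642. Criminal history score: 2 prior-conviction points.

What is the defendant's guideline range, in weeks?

Base offense level for cyber intrusion: 5.
§1 applies (level before this adjustment is 5 < 7, so +1): 5 + 1 = 6.
§2 applies (level before this adjustment is 6 < 14, so +2): 6 + 2 = 8.
§3 applies: 8 − 4 = 4.
§4 applies: 4 + 2 = 6.
§5 applies: 6 + 2 = 8.
Final offense level: 8.
Criminal history: 2 prior points → Category Minimal (0-3).
Level 8 falls in the 7-10 band.
Grid: Level 7-10 × Category Minimal = 28-72 weeks.

28-72 weeks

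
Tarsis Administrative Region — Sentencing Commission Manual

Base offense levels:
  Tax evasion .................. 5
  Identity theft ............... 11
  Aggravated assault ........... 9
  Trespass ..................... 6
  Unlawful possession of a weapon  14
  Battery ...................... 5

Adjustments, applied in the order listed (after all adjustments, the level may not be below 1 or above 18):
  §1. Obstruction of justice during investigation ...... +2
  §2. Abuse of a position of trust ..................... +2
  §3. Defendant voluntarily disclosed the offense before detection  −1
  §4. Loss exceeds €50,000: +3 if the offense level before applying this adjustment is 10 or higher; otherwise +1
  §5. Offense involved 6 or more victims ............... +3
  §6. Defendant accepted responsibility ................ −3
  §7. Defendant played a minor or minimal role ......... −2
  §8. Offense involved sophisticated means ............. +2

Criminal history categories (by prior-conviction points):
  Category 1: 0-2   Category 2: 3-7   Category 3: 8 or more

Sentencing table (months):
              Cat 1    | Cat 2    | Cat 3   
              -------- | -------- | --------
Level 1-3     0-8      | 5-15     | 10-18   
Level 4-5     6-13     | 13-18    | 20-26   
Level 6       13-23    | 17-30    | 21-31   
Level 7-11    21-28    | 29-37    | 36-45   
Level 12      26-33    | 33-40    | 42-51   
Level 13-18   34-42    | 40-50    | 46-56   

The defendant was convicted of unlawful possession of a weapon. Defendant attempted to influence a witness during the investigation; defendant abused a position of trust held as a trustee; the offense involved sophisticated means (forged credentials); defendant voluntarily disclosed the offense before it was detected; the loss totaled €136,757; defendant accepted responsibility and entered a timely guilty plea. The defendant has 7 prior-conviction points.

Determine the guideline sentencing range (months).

Base offense level for unlawful possession of a weapon: 14.
§1 applies: 14 + 2 = 16.
§2 applies: 16 + 2 = 18.
§3 applies: 18 − 1 = 17.
§4 applies (level before this adjustment is 17 ≥ 10, so +3): 17 + 3 = 20.
§5 does not apply.
§6 applies: 20 − 3 = 17.
§8 applies: 17 + 2 = 19.
Level 19 exceeds the maximum of 18; capped at 18.
Final offense level: 18.
Criminal history: 7 prior points → Category 2 (3-7).
Level 18 falls in the 13-18 band.
Grid: Level 13-18 × Category 2 = 40-50 months.

40-50 months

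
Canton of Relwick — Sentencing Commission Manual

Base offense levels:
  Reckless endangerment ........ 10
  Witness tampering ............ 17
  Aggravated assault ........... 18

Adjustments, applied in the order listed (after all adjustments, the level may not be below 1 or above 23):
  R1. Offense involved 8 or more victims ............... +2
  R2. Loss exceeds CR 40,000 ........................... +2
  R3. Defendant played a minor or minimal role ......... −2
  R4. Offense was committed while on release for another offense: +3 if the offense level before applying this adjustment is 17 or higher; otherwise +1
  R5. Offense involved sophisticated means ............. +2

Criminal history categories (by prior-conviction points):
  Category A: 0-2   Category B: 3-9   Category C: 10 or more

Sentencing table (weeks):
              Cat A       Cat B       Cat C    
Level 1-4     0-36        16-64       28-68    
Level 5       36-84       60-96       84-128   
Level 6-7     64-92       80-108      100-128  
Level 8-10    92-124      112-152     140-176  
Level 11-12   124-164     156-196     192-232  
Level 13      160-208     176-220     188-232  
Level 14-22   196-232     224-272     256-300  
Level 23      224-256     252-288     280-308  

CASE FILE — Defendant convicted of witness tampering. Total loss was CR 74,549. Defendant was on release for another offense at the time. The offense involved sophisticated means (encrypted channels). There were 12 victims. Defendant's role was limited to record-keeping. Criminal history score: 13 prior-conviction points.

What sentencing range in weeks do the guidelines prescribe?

Base offense level for witness tampering: 17.
R1 applies: 17 + 2 = 19.
R2 applies: 19 + 2 = 21.
R3 applies: 21 − 2 = 19.
R4 applies (level before this adjustment is 19 ≥ 17, so +3): 19 + 3 = 22.
R5 applies: 22 + 2 = 24.
Level 24 exceeds the maximum of 23; capped at 23.
Final offense level: 23.
Criminal history: 13 prior points → Category C (10+).
Level 23 falls in the 23 band.
Grid: Level 23 × Category C = 280-308 weeks.

280-308 weeks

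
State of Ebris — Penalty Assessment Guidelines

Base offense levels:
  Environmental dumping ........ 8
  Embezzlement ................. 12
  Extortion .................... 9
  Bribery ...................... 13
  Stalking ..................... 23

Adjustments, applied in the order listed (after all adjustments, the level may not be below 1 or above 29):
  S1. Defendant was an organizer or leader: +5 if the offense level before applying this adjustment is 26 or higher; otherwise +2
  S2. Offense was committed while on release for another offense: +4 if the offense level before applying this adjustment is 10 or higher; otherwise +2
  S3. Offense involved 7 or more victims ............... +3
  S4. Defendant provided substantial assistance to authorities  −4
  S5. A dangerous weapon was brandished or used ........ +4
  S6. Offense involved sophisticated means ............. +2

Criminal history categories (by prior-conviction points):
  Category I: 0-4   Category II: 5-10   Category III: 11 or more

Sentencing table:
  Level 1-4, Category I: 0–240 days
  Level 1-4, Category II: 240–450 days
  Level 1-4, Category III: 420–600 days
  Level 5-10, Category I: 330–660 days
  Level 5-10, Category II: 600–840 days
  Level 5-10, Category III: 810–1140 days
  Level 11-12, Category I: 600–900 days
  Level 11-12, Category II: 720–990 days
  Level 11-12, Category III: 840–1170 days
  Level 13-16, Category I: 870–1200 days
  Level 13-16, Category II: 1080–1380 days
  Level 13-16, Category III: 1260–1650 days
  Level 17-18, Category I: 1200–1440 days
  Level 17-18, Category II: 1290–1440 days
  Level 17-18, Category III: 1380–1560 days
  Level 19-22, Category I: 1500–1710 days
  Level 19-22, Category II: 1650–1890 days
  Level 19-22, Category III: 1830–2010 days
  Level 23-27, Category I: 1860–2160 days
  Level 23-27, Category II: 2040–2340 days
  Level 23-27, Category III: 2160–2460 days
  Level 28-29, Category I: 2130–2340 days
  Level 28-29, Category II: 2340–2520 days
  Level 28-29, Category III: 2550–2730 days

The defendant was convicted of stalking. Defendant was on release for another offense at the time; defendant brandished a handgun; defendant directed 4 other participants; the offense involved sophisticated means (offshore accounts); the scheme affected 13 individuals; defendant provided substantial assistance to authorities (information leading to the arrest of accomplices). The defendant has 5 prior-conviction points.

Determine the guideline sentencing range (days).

Base offense level for stalking: 23.
S1 applies (level before this adjustment is 23 < 26, so +2): 23 + 2 = 25.
S2 applies (level before this adjustment is 25 ≥ 10, so +4): 25 + 4 = 29.
S3 applies: 29 + 3 = 32.
S4 applies: 32 − 4 = 28.
S5 applies: 28 + 4 = 32.
S6 applies: 32 + 2 = 34.
Level 34 exceeds the maximum of 29; capped at 29.
Final offense level: 29.
Criminal history: 5 prior points → Category II (5-10).
Level 29 falls in the 28-29 band.
Grid: Level 28-29 × Category II = 2340-2520 days.

2340-2520 days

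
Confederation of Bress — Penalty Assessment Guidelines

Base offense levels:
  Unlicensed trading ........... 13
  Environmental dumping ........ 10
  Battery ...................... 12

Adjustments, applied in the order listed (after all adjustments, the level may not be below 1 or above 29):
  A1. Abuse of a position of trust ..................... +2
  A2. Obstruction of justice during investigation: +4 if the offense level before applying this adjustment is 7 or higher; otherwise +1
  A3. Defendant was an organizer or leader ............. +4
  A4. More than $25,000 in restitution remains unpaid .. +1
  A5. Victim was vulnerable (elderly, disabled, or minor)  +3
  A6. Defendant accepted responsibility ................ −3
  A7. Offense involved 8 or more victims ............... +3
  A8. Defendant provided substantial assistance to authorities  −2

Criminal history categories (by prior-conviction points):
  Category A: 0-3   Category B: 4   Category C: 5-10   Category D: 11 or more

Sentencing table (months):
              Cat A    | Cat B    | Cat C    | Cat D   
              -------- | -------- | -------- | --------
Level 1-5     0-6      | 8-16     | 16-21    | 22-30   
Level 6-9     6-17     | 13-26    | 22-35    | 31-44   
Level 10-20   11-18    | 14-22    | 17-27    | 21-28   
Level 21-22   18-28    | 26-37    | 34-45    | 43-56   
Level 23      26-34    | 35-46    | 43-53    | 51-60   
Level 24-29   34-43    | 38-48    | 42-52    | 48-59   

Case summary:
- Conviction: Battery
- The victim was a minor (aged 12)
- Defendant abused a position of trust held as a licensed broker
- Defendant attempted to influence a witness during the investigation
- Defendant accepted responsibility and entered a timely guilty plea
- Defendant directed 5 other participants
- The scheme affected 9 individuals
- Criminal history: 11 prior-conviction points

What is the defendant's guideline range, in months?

48-59 months

Base offense level for battery: 12.
A1 applies: 12 + 2 = 14.
A2 applies (level before this adjustment is 14 ≥ 7, so +4): 14 + 4 = 18.
A3 applies: 18 + 4 = 22.
A4 does not apply.
A5 applies: 22 + 3 = 25.
A6 applies: 25 − 3 = 22.
A7 applies: 22 + 3 = 25.
Final offense level: 25.
Criminal history: 11 prior points → Category D (11+).
Level 25 falls in the 24-29 band.
Grid: Level 24-29 × Category D = 48-59 months.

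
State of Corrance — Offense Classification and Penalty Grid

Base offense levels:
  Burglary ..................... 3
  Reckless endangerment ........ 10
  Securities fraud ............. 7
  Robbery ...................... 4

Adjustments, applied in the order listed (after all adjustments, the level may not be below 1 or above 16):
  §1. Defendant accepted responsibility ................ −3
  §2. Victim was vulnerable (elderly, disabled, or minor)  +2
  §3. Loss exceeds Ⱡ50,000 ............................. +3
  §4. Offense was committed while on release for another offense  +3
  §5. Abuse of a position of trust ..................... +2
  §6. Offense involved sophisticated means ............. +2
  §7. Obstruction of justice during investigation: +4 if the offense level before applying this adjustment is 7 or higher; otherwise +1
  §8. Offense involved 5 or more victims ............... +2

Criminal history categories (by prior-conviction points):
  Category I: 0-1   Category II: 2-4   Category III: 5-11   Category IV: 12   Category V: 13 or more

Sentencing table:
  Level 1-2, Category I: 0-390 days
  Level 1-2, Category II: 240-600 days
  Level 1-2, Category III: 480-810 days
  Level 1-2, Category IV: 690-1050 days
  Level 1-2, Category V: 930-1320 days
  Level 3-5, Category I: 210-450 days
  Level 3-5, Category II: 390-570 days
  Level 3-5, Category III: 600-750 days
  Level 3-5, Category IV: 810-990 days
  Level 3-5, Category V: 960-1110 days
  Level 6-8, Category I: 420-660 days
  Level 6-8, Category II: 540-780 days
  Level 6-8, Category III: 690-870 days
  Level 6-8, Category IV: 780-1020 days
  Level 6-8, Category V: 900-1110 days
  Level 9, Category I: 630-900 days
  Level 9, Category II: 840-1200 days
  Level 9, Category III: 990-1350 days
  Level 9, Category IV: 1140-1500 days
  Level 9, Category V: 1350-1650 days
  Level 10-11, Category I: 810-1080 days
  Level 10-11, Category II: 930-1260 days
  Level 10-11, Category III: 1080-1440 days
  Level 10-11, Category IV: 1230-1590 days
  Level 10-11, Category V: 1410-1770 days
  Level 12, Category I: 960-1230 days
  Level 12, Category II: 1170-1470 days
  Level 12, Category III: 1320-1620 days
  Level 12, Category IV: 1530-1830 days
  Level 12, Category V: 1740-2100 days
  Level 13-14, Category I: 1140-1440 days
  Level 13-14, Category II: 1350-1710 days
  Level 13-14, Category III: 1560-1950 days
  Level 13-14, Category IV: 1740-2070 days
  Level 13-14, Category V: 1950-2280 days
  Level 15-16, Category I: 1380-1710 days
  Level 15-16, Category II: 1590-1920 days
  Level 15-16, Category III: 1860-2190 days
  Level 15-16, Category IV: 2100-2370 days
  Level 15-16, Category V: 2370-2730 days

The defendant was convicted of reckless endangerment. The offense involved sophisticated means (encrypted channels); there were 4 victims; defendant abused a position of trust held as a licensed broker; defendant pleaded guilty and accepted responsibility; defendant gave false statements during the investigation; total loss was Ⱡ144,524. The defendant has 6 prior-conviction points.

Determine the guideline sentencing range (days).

Base offense level for reckless endangerment: 10.
§1 applies: 10 − 3 = 7.
§3 applies: 7 + 3 = 10.
§5 applies: 10 + 2 = 12.
§6 applies: 12 + 2 = 14.
§7 applies (level before this adjustment is 14 ≥ 7, so +4): 14 + 4 = 18.
Level 18 exceeds the maximum of 16; capped at 16.
Final offense level: 16.
Criminal history: 6 prior points → Category III (5-11).
Level 16 falls in the 15-16 band.
Grid: Level 15-16 × Category III = 1860-2190 days.

1860-2190 days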